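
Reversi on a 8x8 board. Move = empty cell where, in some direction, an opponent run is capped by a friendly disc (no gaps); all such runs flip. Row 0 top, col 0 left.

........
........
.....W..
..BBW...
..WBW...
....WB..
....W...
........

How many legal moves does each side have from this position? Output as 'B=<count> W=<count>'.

-- B to move --
(1,4): no bracket -> illegal
(1,5): no bracket -> illegal
(1,6): flips 2 -> legal
(2,3): no bracket -> illegal
(2,4): no bracket -> illegal
(2,6): no bracket -> illegal
(3,1): no bracket -> illegal
(3,5): flips 1 -> legal
(3,6): no bracket -> illegal
(4,1): flips 1 -> legal
(4,5): flips 1 -> legal
(5,1): flips 1 -> legal
(5,2): flips 1 -> legal
(5,3): flips 1 -> legal
(6,3): no bracket -> illegal
(6,5): flips 1 -> legal
(7,3): flips 1 -> legal
(7,4): no bracket -> illegal
(7,5): no bracket -> illegal
B mobility = 9
-- W to move --
(2,1): flips 2 -> legal
(2,2): flips 2 -> legal
(2,3): no bracket -> illegal
(2,4): flips 1 -> legal
(3,1): flips 2 -> legal
(4,1): no bracket -> illegal
(4,5): no bracket -> illegal
(4,6): flips 1 -> legal
(5,2): flips 1 -> legal
(5,3): no bracket -> illegal
(5,6): flips 1 -> legal
(6,5): no bracket -> illegal
(6,6): flips 1 -> legal
W mobility = 8

Answer: B=9 W=8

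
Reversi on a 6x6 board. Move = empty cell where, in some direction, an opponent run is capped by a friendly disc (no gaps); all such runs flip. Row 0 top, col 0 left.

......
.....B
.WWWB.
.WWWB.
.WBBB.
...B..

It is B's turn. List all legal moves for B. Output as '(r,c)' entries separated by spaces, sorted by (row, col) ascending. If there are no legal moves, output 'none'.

(1,0): flips 2 -> legal
(1,1): flips 2 -> legal
(1,2): flips 3 -> legal
(1,3): flips 2 -> legal
(1,4): no bracket -> illegal
(2,0): flips 4 -> legal
(3,0): flips 3 -> legal
(4,0): flips 1 -> legal
(5,0): no bracket -> illegal
(5,1): no bracket -> illegal
(5,2): no bracket -> illegal

Answer: (1,0) (1,1) (1,2) (1,3) (2,0) (3,0) (4,0)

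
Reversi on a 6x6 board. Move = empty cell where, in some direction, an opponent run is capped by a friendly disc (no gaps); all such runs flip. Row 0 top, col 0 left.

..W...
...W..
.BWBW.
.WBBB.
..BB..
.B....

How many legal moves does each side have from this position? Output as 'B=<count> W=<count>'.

-- B to move --
(0,1): no bracket -> illegal
(0,3): flips 1 -> legal
(0,4): no bracket -> illegal
(1,1): flips 1 -> legal
(1,2): flips 1 -> legal
(1,4): flips 1 -> legal
(1,5): flips 1 -> legal
(2,0): flips 1 -> legal
(2,5): flips 1 -> legal
(3,0): flips 1 -> legal
(3,5): no bracket -> illegal
(4,0): no bracket -> illegal
(4,1): flips 1 -> legal
B mobility = 9
-- W to move --
(1,0): no bracket -> illegal
(1,1): flips 1 -> legal
(1,2): no bracket -> illegal
(1,4): no bracket -> illegal
(2,0): flips 1 -> legal
(2,5): no bracket -> illegal
(3,0): no bracket -> illegal
(3,5): flips 3 -> legal
(4,0): no bracket -> illegal
(4,1): no bracket -> illegal
(4,4): flips 2 -> legal
(4,5): no bracket -> illegal
(5,0): no bracket -> illegal
(5,2): flips 2 -> legal
(5,3): flips 4 -> legal
(5,4): no bracket -> illegal
W mobility = 6

Answer: B=9 W=6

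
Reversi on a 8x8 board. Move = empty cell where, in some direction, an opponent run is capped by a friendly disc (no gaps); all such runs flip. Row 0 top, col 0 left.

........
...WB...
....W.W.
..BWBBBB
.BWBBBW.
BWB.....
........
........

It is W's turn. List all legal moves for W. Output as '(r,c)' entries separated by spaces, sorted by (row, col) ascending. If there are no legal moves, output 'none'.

(0,3): no bracket -> illegal
(0,4): flips 1 -> legal
(0,5): no bracket -> illegal
(1,5): flips 1 -> legal
(2,1): no bracket -> illegal
(2,2): flips 1 -> legal
(2,3): no bracket -> illegal
(2,5): no bracket -> illegal
(2,7): no bracket -> illegal
(3,0): no bracket -> illegal
(3,1): flips 2 -> legal
(4,0): flips 1 -> legal
(4,7): no bracket -> illegal
(5,3): flips 4 -> legal
(5,4): flips 2 -> legal
(5,5): flips 1 -> legal
(5,6): no bracket -> illegal
(6,0): no bracket -> illegal
(6,1): no bracket -> illegal
(6,2): flips 1 -> legal
(6,3): no bracket -> illegal

Answer: (0,4) (1,5) (2,2) (3,1) (4,0) (5,3) (5,4) (5,5) (6,2)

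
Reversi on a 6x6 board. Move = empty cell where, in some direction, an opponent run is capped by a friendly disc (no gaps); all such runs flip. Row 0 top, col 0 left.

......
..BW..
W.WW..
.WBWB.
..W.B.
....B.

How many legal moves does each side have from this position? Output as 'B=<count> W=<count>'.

-- B to move --
(0,2): no bracket -> illegal
(0,3): no bracket -> illegal
(0,4): no bracket -> illegal
(1,0): no bracket -> illegal
(1,1): flips 2 -> legal
(1,4): flips 2 -> legal
(2,1): no bracket -> illegal
(2,4): no bracket -> illegal
(3,0): flips 1 -> legal
(4,0): no bracket -> illegal
(4,1): no bracket -> illegal
(4,3): no bracket -> illegal
(5,1): no bracket -> illegal
(5,2): flips 1 -> legal
(5,3): no bracket -> illegal
B mobility = 4
-- W to move --
(0,1): flips 1 -> legal
(0,2): flips 1 -> legal
(0,3): no bracket -> illegal
(1,1): flips 1 -> legal
(2,1): no bracket -> illegal
(2,4): no bracket -> illegal
(2,5): no bracket -> illegal
(3,5): flips 1 -> legal
(4,1): flips 1 -> legal
(4,3): no bracket -> illegal
(4,5): flips 1 -> legal
(5,3): no bracket -> illegal
(5,5): flips 1 -> legal
W mobility = 7

Answer: B=4 W=7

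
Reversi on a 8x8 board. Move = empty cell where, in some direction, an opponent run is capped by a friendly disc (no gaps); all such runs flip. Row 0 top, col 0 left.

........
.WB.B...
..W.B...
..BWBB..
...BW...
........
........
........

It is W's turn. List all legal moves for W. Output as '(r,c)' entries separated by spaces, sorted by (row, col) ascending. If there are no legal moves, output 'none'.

Answer: (0,2) (0,4) (1,3) (1,5) (2,6) (3,1) (3,6) (4,2) (5,3)

Derivation:
(0,1): no bracket -> illegal
(0,2): flips 1 -> legal
(0,3): no bracket -> illegal
(0,4): flips 3 -> legal
(0,5): no bracket -> illegal
(1,3): flips 1 -> legal
(1,5): flips 1 -> legal
(2,1): no bracket -> illegal
(2,3): no bracket -> illegal
(2,5): no bracket -> illegal
(2,6): flips 1 -> legal
(3,1): flips 1 -> legal
(3,6): flips 2 -> legal
(4,1): no bracket -> illegal
(4,2): flips 2 -> legal
(4,5): no bracket -> illegal
(4,6): no bracket -> illegal
(5,2): no bracket -> illegal
(5,3): flips 1 -> legal
(5,4): no bracket -> illegal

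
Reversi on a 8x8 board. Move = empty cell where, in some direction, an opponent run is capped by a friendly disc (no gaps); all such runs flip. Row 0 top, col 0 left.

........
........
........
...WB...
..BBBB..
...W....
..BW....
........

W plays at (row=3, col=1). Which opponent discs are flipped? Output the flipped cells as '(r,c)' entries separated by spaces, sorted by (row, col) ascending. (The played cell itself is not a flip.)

Answer: (4,2)

Derivation:
Dir NW: first cell '.' (not opp) -> no flip
Dir N: first cell '.' (not opp) -> no flip
Dir NE: first cell '.' (not opp) -> no flip
Dir W: first cell '.' (not opp) -> no flip
Dir E: first cell '.' (not opp) -> no flip
Dir SW: first cell '.' (not opp) -> no flip
Dir S: first cell '.' (not opp) -> no flip
Dir SE: opp run (4,2) capped by W -> flip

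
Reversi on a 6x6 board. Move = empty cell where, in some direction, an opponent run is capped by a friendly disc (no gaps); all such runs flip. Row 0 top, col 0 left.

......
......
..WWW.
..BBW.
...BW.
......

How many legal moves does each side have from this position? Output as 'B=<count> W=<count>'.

Answer: B=9 W=5

Derivation:
-- B to move --
(1,1): flips 1 -> legal
(1,2): flips 1 -> legal
(1,3): flips 1 -> legal
(1,4): flips 1 -> legal
(1,5): flips 1 -> legal
(2,1): no bracket -> illegal
(2,5): flips 1 -> legal
(3,1): no bracket -> illegal
(3,5): flips 1 -> legal
(4,5): flips 1 -> legal
(5,3): no bracket -> illegal
(5,4): no bracket -> illegal
(5,5): flips 1 -> legal
B mobility = 9
-- W to move --
(2,1): no bracket -> illegal
(3,1): flips 2 -> legal
(4,1): flips 1 -> legal
(4,2): flips 3 -> legal
(5,2): flips 1 -> legal
(5,3): flips 2 -> legal
(5,4): no bracket -> illegal
W mobility = 5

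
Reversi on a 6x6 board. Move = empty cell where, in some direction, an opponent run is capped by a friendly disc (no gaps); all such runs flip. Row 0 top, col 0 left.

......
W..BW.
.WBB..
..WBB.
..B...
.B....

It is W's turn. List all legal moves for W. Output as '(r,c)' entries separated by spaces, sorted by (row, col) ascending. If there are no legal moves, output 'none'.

(0,2): no bracket -> illegal
(0,3): no bracket -> illegal
(0,4): no bracket -> illegal
(1,1): no bracket -> illegal
(1,2): flips 2 -> legal
(2,4): flips 2 -> legal
(2,5): no bracket -> illegal
(3,1): no bracket -> illegal
(3,5): flips 2 -> legal
(4,0): no bracket -> illegal
(4,1): no bracket -> illegal
(4,3): no bracket -> illegal
(4,4): no bracket -> illegal
(4,5): no bracket -> illegal
(5,0): no bracket -> illegal
(5,2): flips 1 -> legal
(5,3): no bracket -> illegal

Answer: (1,2) (2,4) (3,5) (5,2)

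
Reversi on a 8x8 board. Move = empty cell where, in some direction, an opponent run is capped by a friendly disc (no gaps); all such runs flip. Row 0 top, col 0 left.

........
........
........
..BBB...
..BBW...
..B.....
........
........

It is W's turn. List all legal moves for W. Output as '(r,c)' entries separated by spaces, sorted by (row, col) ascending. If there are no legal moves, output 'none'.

(2,1): no bracket -> illegal
(2,2): flips 1 -> legal
(2,3): no bracket -> illegal
(2,4): flips 1 -> legal
(2,5): no bracket -> illegal
(3,1): no bracket -> illegal
(3,5): no bracket -> illegal
(4,1): flips 2 -> legal
(4,5): no bracket -> illegal
(5,1): no bracket -> illegal
(5,3): no bracket -> illegal
(5,4): no bracket -> illegal
(6,1): no bracket -> illegal
(6,2): no bracket -> illegal
(6,3): no bracket -> illegal

Answer: (2,2) (2,4) (4,1)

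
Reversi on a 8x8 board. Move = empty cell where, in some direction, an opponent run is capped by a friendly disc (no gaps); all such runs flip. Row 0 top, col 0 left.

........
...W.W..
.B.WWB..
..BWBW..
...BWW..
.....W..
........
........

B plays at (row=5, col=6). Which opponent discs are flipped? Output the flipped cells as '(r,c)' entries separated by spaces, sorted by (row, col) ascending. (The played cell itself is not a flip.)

Answer: (4,5)

Derivation:
Dir NW: opp run (4,5) capped by B -> flip
Dir N: first cell '.' (not opp) -> no flip
Dir NE: first cell '.' (not opp) -> no flip
Dir W: opp run (5,5), next='.' -> no flip
Dir E: first cell '.' (not opp) -> no flip
Dir SW: first cell '.' (not opp) -> no flip
Dir S: first cell '.' (not opp) -> no flip
Dir SE: first cell '.' (not opp) -> no flip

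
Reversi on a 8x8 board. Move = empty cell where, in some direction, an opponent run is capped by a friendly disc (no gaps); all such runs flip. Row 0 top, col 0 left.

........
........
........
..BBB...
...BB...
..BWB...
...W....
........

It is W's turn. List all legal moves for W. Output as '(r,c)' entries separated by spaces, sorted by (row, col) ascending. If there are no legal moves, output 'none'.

(2,1): no bracket -> illegal
(2,2): no bracket -> illegal
(2,3): flips 2 -> legal
(2,4): no bracket -> illegal
(2,5): no bracket -> illegal
(3,1): no bracket -> illegal
(3,5): flips 1 -> legal
(4,1): flips 1 -> legal
(4,2): no bracket -> illegal
(4,5): flips 1 -> legal
(5,1): flips 1 -> legal
(5,5): flips 1 -> legal
(6,1): no bracket -> illegal
(6,2): no bracket -> illegal
(6,4): no bracket -> illegal
(6,5): no bracket -> illegal

Answer: (2,3) (3,5) (4,1) (4,5) (5,1) (5,5)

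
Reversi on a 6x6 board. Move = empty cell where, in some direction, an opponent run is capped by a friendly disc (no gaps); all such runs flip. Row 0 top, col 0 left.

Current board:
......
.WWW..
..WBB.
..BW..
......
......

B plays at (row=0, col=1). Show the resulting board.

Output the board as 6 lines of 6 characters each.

Place B at (0,1); scan 8 dirs for brackets.
Dir NW: edge -> no flip
Dir N: edge -> no flip
Dir NE: edge -> no flip
Dir W: first cell '.' (not opp) -> no flip
Dir E: first cell '.' (not opp) -> no flip
Dir SW: first cell '.' (not opp) -> no flip
Dir S: opp run (1,1), next='.' -> no flip
Dir SE: opp run (1,2) capped by B -> flip
All flips: (1,2)

Answer: .B....
.WBW..
..WBB.
..BW..
......
......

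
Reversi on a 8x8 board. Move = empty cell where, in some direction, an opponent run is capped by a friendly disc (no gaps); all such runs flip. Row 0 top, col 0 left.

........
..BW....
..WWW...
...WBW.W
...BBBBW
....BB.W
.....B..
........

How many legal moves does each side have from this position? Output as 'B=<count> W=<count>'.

-- B to move --
(0,2): flips 3 -> legal
(0,3): flips 3 -> legal
(0,4): no bracket -> illegal
(1,1): flips 2 -> legal
(1,4): flips 2 -> legal
(1,5): no bracket -> illegal
(2,1): no bracket -> illegal
(2,5): flips 1 -> legal
(2,6): flips 1 -> legal
(2,7): no bracket -> illegal
(3,1): no bracket -> illegal
(3,2): flips 2 -> legal
(3,6): flips 1 -> legal
(4,2): no bracket -> illegal
(5,6): no bracket -> illegal
(6,6): no bracket -> illegal
(6,7): no bracket -> illegal
B mobility = 8
-- W to move --
(0,1): flips 1 -> legal
(0,2): flips 1 -> legal
(0,3): no bracket -> illegal
(1,1): flips 1 -> legal
(2,1): no bracket -> illegal
(2,5): no bracket -> illegal
(3,2): no bracket -> illegal
(3,6): no bracket -> illegal
(4,2): flips 4 -> legal
(5,2): no bracket -> illegal
(5,3): flips 2 -> legal
(5,6): flips 2 -> legal
(6,3): no bracket -> illegal
(6,4): flips 5 -> legal
(6,6): flips 2 -> legal
(7,4): no bracket -> illegal
(7,5): flips 3 -> legal
(7,6): no bracket -> illegal
W mobility = 9

Answer: B=8 W=9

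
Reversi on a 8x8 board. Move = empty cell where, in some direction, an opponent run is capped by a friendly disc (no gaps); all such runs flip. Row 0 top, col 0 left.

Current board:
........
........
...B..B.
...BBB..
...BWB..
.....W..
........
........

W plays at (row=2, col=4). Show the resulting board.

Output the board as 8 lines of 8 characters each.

Answer: ........
........
...BW.B.
...BWB..
...BWB..
.....W..
........
........

Derivation:
Place W at (2,4); scan 8 dirs for brackets.
Dir NW: first cell '.' (not opp) -> no flip
Dir N: first cell '.' (not opp) -> no flip
Dir NE: first cell '.' (not opp) -> no flip
Dir W: opp run (2,3), next='.' -> no flip
Dir E: first cell '.' (not opp) -> no flip
Dir SW: opp run (3,3), next='.' -> no flip
Dir S: opp run (3,4) capped by W -> flip
Dir SE: opp run (3,5), next='.' -> no flip
All flips: (3,4)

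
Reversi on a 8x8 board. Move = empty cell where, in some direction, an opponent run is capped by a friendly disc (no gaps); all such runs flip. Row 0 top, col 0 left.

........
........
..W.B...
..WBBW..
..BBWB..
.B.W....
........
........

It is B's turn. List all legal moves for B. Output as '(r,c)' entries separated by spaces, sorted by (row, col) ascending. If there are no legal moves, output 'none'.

(1,1): flips 1 -> legal
(1,2): flips 2 -> legal
(1,3): no bracket -> illegal
(2,1): flips 1 -> legal
(2,3): no bracket -> illegal
(2,5): flips 1 -> legal
(2,6): no bracket -> illegal
(3,1): flips 1 -> legal
(3,6): flips 1 -> legal
(4,1): no bracket -> illegal
(4,6): flips 1 -> legal
(5,2): no bracket -> illegal
(5,4): flips 1 -> legal
(5,5): flips 1 -> legal
(6,2): no bracket -> illegal
(6,3): flips 1 -> legal
(6,4): flips 1 -> legal

Answer: (1,1) (1,2) (2,1) (2,5) (3,1) (3,6) (4,6) (5,4) (5,5) (6,3) (6,4)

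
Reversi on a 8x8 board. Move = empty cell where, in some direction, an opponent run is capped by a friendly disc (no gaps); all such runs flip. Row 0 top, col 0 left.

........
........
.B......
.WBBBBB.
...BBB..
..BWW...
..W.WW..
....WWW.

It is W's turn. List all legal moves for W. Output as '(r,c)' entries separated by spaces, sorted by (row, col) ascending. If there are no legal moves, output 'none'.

Answer: (1,0) (1,1) (2,3) (2,4) (2,6) (2,7) (3,7) (4,2) (5,1)

Derivation:
(1,0): flips 3 -> legal
(1,1): flips 1 -> legal
(1,2): no bracket -> illegal
(2,0): no bracket -> illegal
(2,2): no bracket -> illegal
(2,3): flips 2 -> legal
(2,4): flips 2 -> legal
(2,5): no bracket -> illegal
(2,6): flips 2 -> legal
(2,7): flips 2 -> legal
(3,0): no bracket -> illegal
(3,7): flips 5 -> legal
(4,1): no bracket -> illegal
(4,2): flips 1 -> legal
(4,6): no bracket -> illegal
(4,7): no bracket -> illegal
(5,1): flips 1 -> legal
(5,5): no bracket -> illegal
(5,6): no bracket -> illegal
(6,1): no bracket -> illegal
(6,3): no bracket -> illegal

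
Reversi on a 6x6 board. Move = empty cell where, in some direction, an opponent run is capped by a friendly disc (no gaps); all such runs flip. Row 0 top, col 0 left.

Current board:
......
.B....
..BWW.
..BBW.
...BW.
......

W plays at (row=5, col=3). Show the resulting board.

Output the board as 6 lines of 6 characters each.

Answer: ......
.B....
..BWW.
..BWW.
...WW.
...W..

Derivation:
Place W at (5,3); scan 8 dirs for brackets.
Dir NW: first cell '.' (not opp) -> no flip
Dir N: opp run (4,3) (3,3) capped by W -> flip
Dir NE: first cell 'W' (not opp) -> no flip
Dir W: first cell '.' (not opp) -> no flip
Dir E: first cell '.' (not opp) -> no flip
Dir SW: edge -> no flip
Dir S: edge -> no flip
Dir SE: edge -> no flip
All flips: (3,3) (4,3)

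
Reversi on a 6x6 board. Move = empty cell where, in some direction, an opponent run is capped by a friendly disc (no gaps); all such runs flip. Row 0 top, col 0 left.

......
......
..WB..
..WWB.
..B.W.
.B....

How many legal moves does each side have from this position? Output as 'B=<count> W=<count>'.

-- B to move --
(1,1): no bracket -> illegal
(1,2): flips 2 -> legal
(1,3): no bracket -> illegal
(2,1): flips 1 -> legal
(2,4): flips 1 -> legal
(3,1): flips 2 -> legal
(3,5): no bracket -> illegal
(4,1): flips 1 -> legal
(4,3): flips 1 -> legal
(4,5): no bracket -> illegal
(5,3): no bracket -> illegal
(5,4): flips 1 -> legal
(5,5): no bracket -> illegal
B mobility = 7
-- W to move --
(1,2): no bracket -> illegal
(1,3): flips 1 -> legal
(1,4): flips 1 -> legal
(2,4): flips 2 -> legal
(2,5): no bracket -> illegal
(3,1): no bracket -> illegal
(3,5): flips 1 -> legal
(4,0): no bracket -> illegal
(4,1): no bracket -> illegal
(4,3): no bracket -> illegal
(4,5): no bracket -> illegal
(5,0): no bracket -> illegal
(5,2): flips 1 -> legal
(5,3): no bracket -> illegal
W mobility = 5

Answer: B=7 W=5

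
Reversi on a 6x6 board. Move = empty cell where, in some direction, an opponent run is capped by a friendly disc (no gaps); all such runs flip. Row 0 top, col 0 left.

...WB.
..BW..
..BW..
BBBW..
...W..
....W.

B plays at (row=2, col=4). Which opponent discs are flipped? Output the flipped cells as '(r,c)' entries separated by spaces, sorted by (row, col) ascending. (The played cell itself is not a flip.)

Answer: (2,3)

Derivation:
Dir NW: opp run (1,3), next='.' -> no flip
Dir N: first cell '.' (not opp) -> no flip
Dir NE: first cell '.' (not opp) -> no flip
Dir W: opp run (2,3) capped by B -> flip
Dir E: first cell '.' (not opp) -> no flip
Dir SW: opp run (3,3), next='.' -> no flip
Dir S: first cell '.' (not opp) -> no flip
Dir SE: first cell '.' (not opp) -> no flip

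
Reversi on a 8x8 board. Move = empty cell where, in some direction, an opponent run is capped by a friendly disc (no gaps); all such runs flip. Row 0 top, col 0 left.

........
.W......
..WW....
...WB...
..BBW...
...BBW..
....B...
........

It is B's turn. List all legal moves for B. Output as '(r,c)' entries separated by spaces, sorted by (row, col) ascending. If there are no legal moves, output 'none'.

(0,0): no bracket -> illegal
(0,1): no bracket -> illegal
(0,2): no bracket -> illegal
(1,0): no bracket -> illegal
(1,2): flips 1 -> legal
(1,3): flips 2 -> legal
(1,4): no bracket -> illegal
(2,0): no bracket -> illegal
(2,1): no bracket -> illegal
(2,4): flips 1 -> legal
(3,1): no bracket -> illegal
(3,2): flips 1 -> legal
(3,5): flips 1 -> legal
(4,5): flips 1 -> legal
(4,6): flips 1 -> legal
(5,6): flips 1 -> legal
(6,5): no bracket -> illegal
(6,6): no bracket -> illegal

Answer: (1,2) (1,3) (2,4) (3,2) (3,5) (4,5) (4,6) (5,6)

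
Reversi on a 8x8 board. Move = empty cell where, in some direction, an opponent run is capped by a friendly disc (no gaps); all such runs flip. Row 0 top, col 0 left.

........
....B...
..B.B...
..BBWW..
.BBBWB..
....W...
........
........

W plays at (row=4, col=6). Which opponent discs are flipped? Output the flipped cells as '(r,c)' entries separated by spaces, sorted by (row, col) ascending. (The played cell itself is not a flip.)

Answer: (4,5)

Derivation:
Dir NW: first cell 'W' (not opp) -> no flip
Dir N: first cell '.' (not opp) -> no flip
Dir NE: first cell '.' (not opp) -> no flip
Dir W: opp run (4,5) capped by W -> flip
Dir E: first cell '.' (not opp) -> no flip
Dir SW: first cell '.' (not opp) -> no flip
Dir S: first cell '.' (not opp) -> no flip
Dir SE: first cell '.' (not opp) -> no flip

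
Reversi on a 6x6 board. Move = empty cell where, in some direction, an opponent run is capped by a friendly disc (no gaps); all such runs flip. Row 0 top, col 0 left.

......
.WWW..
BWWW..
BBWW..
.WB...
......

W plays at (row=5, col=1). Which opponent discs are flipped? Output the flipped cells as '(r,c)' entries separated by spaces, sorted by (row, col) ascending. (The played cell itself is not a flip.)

Dir NW: first cell '.' (not opp) -> no flip
Dir N: first cell 'W' (not opp) -> no flip
Dir NE: opp run (4,2) capped by W -> flip
Dir W: first cell '.' (not opp) -> no flip
Dir E: first cell '.' (not opp) -> no flip
Dir SW: edge -> no flip
Dir S: edge -> no flip
Dir SE: edge -> no flip

Answer: (4,2)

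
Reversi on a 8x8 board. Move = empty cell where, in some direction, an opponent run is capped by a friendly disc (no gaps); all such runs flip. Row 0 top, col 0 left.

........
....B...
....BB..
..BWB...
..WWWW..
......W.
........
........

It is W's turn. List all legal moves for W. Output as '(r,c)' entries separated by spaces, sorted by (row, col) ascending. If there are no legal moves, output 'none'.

(0,3): no bracket -> illegal
(0,4): flips 3 -> legal
(0,5): no bracket -> illegal
(1,3): no bracket -> illegal
(1,5): flips 1 -> legal
(1,6): flips 2 -> legal
(2,1): flips 1 -> legal
(2,2): flips 1 -> legal
(2,3): flips 1 -> legal
(2,6): no bracket -> illegal
(3,1): flips 1 -> legal
(3,5): flips 1 -> legal
(3,6): no bracket -> illegal
(4,1): no bracket -> illegal

Answer: (0,4) (1,5) (1,6) (2,1) (2,2) (2,3) (3,1) (3,5)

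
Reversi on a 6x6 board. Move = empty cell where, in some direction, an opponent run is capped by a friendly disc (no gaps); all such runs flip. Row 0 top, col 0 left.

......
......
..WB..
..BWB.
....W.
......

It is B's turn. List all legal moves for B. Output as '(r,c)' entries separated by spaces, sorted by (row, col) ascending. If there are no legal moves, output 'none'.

Answer: (1,2) (2,1) (4,3) (5,4)

Derivation:
(1,1): no bracket -> illegal
(1,2): flips 1 -> legal
(1,3): no bracket -> illegal
(2,1): flips 1 -> legal
(2,4): no bracket -> illegal
(3,1): no bracket -> illegal
(3,5): no bracket -> illegal
(4,2): no bracket -> illegal
(4,3): flips 1 -> legal
(4,5): no bracket -> illegal
(5,3): no bracket -> illegal
(5,4): flips 1 -> legal
(5,5): no bracket -> illegal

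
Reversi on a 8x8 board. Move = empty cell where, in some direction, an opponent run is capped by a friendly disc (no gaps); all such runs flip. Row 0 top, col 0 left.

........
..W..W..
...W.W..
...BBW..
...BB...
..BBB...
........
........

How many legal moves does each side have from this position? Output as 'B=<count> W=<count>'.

-- B to move --
(0,1): flips 2 -> legal
(0,2): no bracket -> illegal
(0,3): no bracket -> illegal
(0,4): no bracket -> illegal
(0,5): no bracket -> illegal
(0,6): no bracket -> illegal
(1,1): no bracket -> illegal
(1,3): flips 1 -> legal
(1,4): no bracket -> illegal
(1,6): flips 1 -> legal
(2,1): no bracket -> illegal
(2,2): no bracket -> illegal
(2,4): no bracket -> illegal
(2,6): flips 1 -> legal
(3,2): no bracket -> illegal
(3,6): flips 1 -> legal
(4,5): no bracket -> illegal
(4,6): no bracket -> illegal
B mobility = 5
-- W to move --
(2,2): no bracket -> illegal
(2,4): no bracket -> illegal
(3,2): flips 2 -> legal
(4,1): no bracket -> illegal
(4,2): no bracket -> illegal
(4,5): flips 1 -> legal
(5,1): no bracket -> illegal
(5,5): no bracket -> illegal
(6,1): flips 3 -> legal
(6,2): flips 2 -> legal
(6,3): flips 3 -> legal
(6,4): no bracket -> illegal
(6,5): no bracket -> illegal
W mobility = 5

Answer: B=5 W=5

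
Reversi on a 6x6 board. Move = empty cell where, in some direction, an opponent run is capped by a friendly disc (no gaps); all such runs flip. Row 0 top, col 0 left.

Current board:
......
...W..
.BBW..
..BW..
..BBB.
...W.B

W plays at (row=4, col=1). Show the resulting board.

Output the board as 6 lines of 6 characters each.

Place W at (4,1); scan 8 dirs for brackets.
Dir NW: first cell '.' (not opp) -> no flip
Dir N: first cell '.' (not opp) -> no flip
Dir NE: opp run (3,2) capped by W -> flip
Dir W: first cell '.' (not opp) -> no flip
Dir E: opp run (4,2) (4,3) (4,4), next='.' -> no flip
Dir SW: first cell '.' (not opp) -> no flip
Dir S: first cell '.' (not opp) -> no flip
Dir SE: first cell '.' (not opp) -> no flip
All flips: (3,2)

Answer: ......
...W..
.BBW..
..WW..
.WBBB.
...W.B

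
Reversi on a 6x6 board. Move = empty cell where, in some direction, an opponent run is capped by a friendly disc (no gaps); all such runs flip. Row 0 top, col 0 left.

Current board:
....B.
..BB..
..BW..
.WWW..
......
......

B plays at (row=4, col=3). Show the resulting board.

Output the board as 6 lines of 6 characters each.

Answer: ....B.
..BB..
..BB..
.WWB..
...B..
......

Derivation:
Place B at (4,3); scan 8 dirs for brackets.
Dir NW: opp run (3,2), next='.' -> no flip
Dir N: opp run (3,3) (2,3) capped by B -> flip
Dir NE: first cell '.' (not opp) -> no flip
Dir W: first cell '.' (not opp) -> no flip
Dir E: first cell '.' (not opp) -> no flip
Dir SW: first cell '.' (not opp) -> no flip
Dir S: first cell '.' (not opp) -> no flip
Dir SE: first cell '.' (not opp) -> no flip
All flips: (2,3) (3,3)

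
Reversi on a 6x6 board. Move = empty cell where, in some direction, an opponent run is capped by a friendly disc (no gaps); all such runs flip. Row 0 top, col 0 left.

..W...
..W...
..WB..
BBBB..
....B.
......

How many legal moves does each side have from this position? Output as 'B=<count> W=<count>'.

-- B to move --
(0,1): flips 1 -> legal
(0,3): no bracket -> illegal
(1,1): flips 1 -> legal
(1,3): flips 1 -> legal
(2,1): flips 1 -> legal
B mobility = 4
-- W to move --
(1,3): no bracket -> illegal
(1,4): no bracket -> illegal
(2,0): no bracket -> illegal
(2,1): no bracket -> illegal
(2,4): flips 1 -> legal
(3,4): flips 1 -> legal
(3,5): no bracket -> illegal
(4,0): flips 1 -> legal
(4,1): no bracket -> illegal
(4,2): flips 1 -> legal
(4,3): no bracket -> illegal
(4,5): no bracket -> illegal
(5,3): no bracket -> illegal
(5,4): no bracket -> illegal
(5,5): flips 2 -> legal
W mobility = 5

Answer: B=4 W=5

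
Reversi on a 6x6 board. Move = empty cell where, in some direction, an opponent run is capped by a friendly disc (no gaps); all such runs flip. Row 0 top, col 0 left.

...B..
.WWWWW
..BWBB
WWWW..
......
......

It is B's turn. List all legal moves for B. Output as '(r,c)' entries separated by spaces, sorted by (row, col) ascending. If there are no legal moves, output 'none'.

(0,0): flips 1 -> legal
(0,1): no bracket -> illegal
(0,2): flips 2 -> legal
(0,4): flips 2 -> legal
(0,5): flips 1 -> legal
(1,0): no bracket -> illegal
(2,0): no bracket -> illegal
(2,1): flips 1 -> legal
(3,4): no bracket -> illegal
(4,0): flips 1 -> legal
(4,1): no bracket -> illegal
(4,2): flips 2 -> legal
(4,3): flips 3 -> legal
(4,4): flips 1 -> legal

Answer: (0,0) (0,2) (0,4) (0,5) (2,1) (4,0) (4,2) (4,3) (4,4)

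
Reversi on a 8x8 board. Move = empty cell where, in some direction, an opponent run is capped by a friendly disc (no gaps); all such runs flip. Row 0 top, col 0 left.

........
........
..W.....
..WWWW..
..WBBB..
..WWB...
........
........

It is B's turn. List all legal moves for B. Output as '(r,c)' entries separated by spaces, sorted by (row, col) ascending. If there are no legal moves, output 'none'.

(1,1): flips 2 -> legal
(1,2): no bracket -> illegal
(1,3): no bracket -> illegal
(2,1): flips 1 -> legal
(2,3): flips 2 -> legal
(2,4): flips 1 -> legal
(2,5): flips 2 -> legal
(2,6): flips 1 -> legal
(3,1): no bracket -> illegal
(3,6): no bracket -> illegal
(4,1): flips 1 -> legal
(4,6): no bracket -> illegal
(5,1): flips 2 -> legal
(6,1): flips 1 -> legal
(6,2): flips 1 -> legal
(6,3): flips 1 -> legal
(6,4): no bracket -> illegal

Answer: (1,1) (2,1) (2,3) (2,4) (2,5) (2,6) (4,1) (5,1) (6,1) (6,2) (6,3)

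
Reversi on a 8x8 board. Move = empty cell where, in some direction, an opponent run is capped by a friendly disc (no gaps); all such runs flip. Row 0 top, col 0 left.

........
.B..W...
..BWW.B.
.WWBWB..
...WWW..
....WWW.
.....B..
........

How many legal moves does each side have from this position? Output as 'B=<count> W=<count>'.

Answer: B=10 W=12

Derivation:
-- B to move --
(0,3): no bracket -> illegal
(0,4): no bracket -> illegal
(0,5): no bracket -> illegal
(1,2): no bracket -> illegal
(1,3): flips 2 -> legal
(1,5): flips 1 -> legal
(2,0): no bracket -> illegal
(2,1): flips 3 -> legal
(2,5): flips 2 -> legal
(3,0): flips 2 -> legal
(3,6): no bracket -> illegal
(4,0): flips 1 -> legal
(4,1): no bracket -> illegal
(4,2): flips 1 -> legal
(4,6): no bracket -> illegal
(4,7): flips 1 -> legal
(5,2): no bracket -> illegal
(5,3): flips 2 -> legal
(5,7): no bracket -> illegal
(6,3): no bracket -> illegal
(6,4): no bracket -> illegal
(6,6): flips 2 -> legal
(6,7): no bracket -> illegal
B mobility = 10
-- W to move --
(0,0): flips 3 -> legal
(0,1): no bracket -> illegal
(0,2): no bracket -> illegal
(1,0): no bracket -> illegal
(1,2): flips 1 -> legal
(1,3): flips 1 -> legal
(1,5): no bracket -> illegal
(1,6): no bracket -> illegal
(1,7): flips 2 -> legal
(2,0): no bracket -> illegal
(2,1): flips 1 -> legal
(2,5): flips 1 -> legal
(2,7): no bracket -> illegal
(3,6): flips 1 -> legal
(3,7): no bracket -> illegal
(4,2): flips 1 -> legal
(4,6): flips 1 -> legal
(6,4): no bracket -> illegal
(6,6): no bracket -> illegal
(7,4): flips 1 -> legal
(7,5): flips 1 -> legal
(7,6): flips 1 -> legal
W mobility = 12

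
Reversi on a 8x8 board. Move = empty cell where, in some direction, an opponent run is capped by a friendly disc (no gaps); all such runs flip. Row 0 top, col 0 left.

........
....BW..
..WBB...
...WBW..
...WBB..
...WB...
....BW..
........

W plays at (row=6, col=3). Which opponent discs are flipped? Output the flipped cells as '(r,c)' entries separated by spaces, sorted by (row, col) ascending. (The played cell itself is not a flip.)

Dir NW: first cell '.' (not opp) -> no flip
Dir N: first cell 'W' (not opp) -> no flip
Dir NE: opp run (5,4) (4,5), next='.' -> no flip
Dir W: first cell '.' (not opp) -> no flip
Dir E: opp run (6,4) capped by W -> flip
Dir SW: first cell '.' (not opp) -> no flip
Dir S: first cell '.' (not opp) -> no flip
Dir SE: first cell '.' (not opp) -> no flip

Answer: (6,4)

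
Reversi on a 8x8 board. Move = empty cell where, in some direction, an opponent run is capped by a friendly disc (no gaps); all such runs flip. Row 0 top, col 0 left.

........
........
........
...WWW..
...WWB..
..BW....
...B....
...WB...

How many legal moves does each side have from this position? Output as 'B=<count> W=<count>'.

-- B to move --
(2,2): no bracket -> illegal
(2,3): flips 4 -> legal
(2,4): no bracket -> illegal
(2,5): flips 3 -> legal
(2,6): no bracket -> illegal
(3,2): no bracket -> illegal
(3,6): no bracket -> illegal
(4,2): flips 2 -> legal
(4,6): no bracket -> illegal
(5,4): flips 1 -> legal
(5,5): no bracket -> illegal
(6,2): no bracket -> illegal
(6,4): no bracket -> illegal
(7,2): flips 1 -> legal
B mobility = 5
-- W to move --
(3,6): no bracket -> illegal
(4,1): no bracket -> illegal
(4,2): no bracket -> illegal
(4,6): flips 1 -> legal
(5,1): flips 1 -> legal
(5,4): no bracket -> illegal
(5,5): flips 1 -> legal
(5,6): flips 1 -> legal
(6,1): flips 1 -> legal
(6,2): no bracket -> illegal
(6,4): no bracket -> illegal
(6,5): no bracket -> illegal
(7,2): no bracket -> illegal
(7,5): flips 1 -> legal
W mobility = 6

Answer: B=5 W=6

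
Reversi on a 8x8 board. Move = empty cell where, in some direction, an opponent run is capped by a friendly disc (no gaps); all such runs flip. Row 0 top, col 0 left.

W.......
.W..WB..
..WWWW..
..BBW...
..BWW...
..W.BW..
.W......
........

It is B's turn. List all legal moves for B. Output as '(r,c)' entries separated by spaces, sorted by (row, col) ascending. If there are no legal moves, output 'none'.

Answer: (0,4) (0,5) (1,2) (1,3) (3,5) (4,5) (5,3) (5,6) (6,2) (6,6)

Derivation:
(0,1): no bracket -> illegal
(0,2): no bracket -> illegal
(0,3): no bracket -> illegal
(0,4): flips 4 -> legal
(0,5): flips 2 -> legal
(1,0): no bracket -> illegal
(1,2): flips 1 -> legal
(1,3): flips 2 -> legal
(1,6): no bracket -> illegal
(2,0): no bracket -> illegal
(2,1): no bracket -> illegal
(2,6): no bracket -> illegal
(3,1): no bracket -> illegal
(3,5): flips 2 -> legal
(3,6): no bracket -> illegal
(4,1): no bracket -> illegal
(4,5): flips 2 -> legal
(4,6): no bracket -> illegal
(5,0): no bracket -> illegal
(5,1): no bracket -> illegal
(5,3): flips 1 -> legal
(5,6): flips 1 -> legal
(6,0): no bracket -> illegal
(6,2): flips 1 -> legal
(6,3): no bracket -> illegal
(6,4): no bracket -> illegal
(6,5): no bracket -> illegal
(6,6): flips 2 -> legal
(7,0): no bracket -> illegal
(7,1): no bracket -> illegal
(7,2): no bracket -> illegal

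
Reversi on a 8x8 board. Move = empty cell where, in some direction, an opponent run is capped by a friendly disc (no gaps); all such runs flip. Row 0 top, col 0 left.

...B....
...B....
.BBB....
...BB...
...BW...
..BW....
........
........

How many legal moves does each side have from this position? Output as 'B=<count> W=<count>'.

Answer: B=4 W=4

Derivation:
-- B to move --
(3,5): no bracket -> illegal
(4,2): no bracket -> illegal
(4,5): flips 1 -> legal
(5,4): flips 2 -> legal
(5,5): flips 1 -> legal
(6,2): no bracket -> illegal
(6,3): flips 1 -> legal
(6,4): no bracket -> illegal
B mobility = 4
-- W to move --
(0,2): no bracket -> illegal
(0,4): no bracket -> illegal
(1,0): no bracket -> illegal
(1,1): flips 2 -> legal
(1,2): no bracket -> illegal
(1,4): no bracket -> illegal
(2,0): no bracket -> illegal
(2,4): flips 1 -> legal
(2,5): no bracket -> illegal
(3,0): no bracket -> illegal
(3,1): no bracket -> illegal
(3,2): no bracket -> illegal
(3,5): no bracket -> illegal
(4,1): no bracket -> illegal
(4,2): flips 1 -> legal
(4,5): no bracket -> illegal
(5,1): flips 1 -> legal
(5,4): no bracket -> illegal
(6,1): no bracket -> illegal
(6,2): no bracket -> illegal
(6,3): no bracket -> illegal
W mobility = 4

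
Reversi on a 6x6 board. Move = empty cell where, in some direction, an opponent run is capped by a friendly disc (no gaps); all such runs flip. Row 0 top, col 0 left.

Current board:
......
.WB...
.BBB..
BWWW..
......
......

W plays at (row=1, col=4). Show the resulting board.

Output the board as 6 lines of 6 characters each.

Answer: ......
.WB.W.
.BBW..
BWWW..
......
......

Derivation:
Place W at (1,4); scan 8 dirs for brackets.
Dir NW: first cell '.' (not opp) -> no flip
Dir N: first cell '.' (not opp) -> no flip
Dir NE: first cell '.' (not opp) -> no flip
Dir W: first cell '.' (not opp) -> no flip
Dir E: first cell '.' (not opp) -> no flip
Dir SW: opp run (2,3) capped by W -> flip
Dir S: first cell '.' (not opp) -> no flip
Dir SE: first cell '.' (not opp) -> no flip
All flips: (2,3)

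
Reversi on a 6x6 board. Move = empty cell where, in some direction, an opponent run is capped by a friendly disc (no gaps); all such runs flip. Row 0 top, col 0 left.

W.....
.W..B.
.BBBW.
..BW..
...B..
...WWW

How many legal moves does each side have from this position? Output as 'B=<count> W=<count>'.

Answer: B=4 W=5

Derivation:
-- B to move --
(0,1): flips 1 -> legal
(0,2): no bracket -> illegal
(1,0): no bracket -> illegal
(1,2): no bracket -> illegal
(1,3): no bracket -> illegal
(1,5): no bracket -> illegal
(2,0): no bracket -> illegal
(2,5): flips 1 -> legal
(3,4): flips 2 -> legal
(3,5): no bracket -> illegal
(4,2): no bracket -> illegal
(4,4): flips 1 -> legal
(4,5): no bracket -> illegal
(5,2): no bracket -> illegal
B mobility = 4
-- W to move --
(0,3): no bracket -> illegal
(0,4): flips 1 -> legal
(0,5): no bracket -> illegal
(1,0): flips 3 -> legal
(1,2): no bracket -> illegal
(1,3): flips 1 -> legal
(1,5): no bracket -> illegal
(2,0): flips 3 -> legal
(2,5): no bracket -> illegal
(3,0): no bracket -> illegal
(3,1): flips 2 -> legal
(3,4): no bracket -> illegal
(4,1): no bracket -> illegal
(4,2): no bracket -> illegal
(4,4): no bracket -> illegal
(5,2): no bracket -> illegal
W mobility = 5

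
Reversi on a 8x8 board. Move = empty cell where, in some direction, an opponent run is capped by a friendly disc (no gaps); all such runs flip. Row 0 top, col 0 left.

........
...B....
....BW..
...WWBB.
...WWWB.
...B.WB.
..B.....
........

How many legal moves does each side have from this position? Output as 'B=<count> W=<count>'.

Answer: B=9 W=11

Derivation:
-- B to move --
(1,4): flips 1 -> legal
(1,5): flips 1 -> legal
(1,6): no bracket -> illegal
(2,2): no bracket -> illegal
(2,3): flips 4 -> legal
(2,6): flips 1 -> legal
(3,2): flips 2 -> legal
(4,2): flips 4 -> legal
(5,2): no bracket -> illegal
(5,4): flips 4 -> legal
(6,4): flips 1 -> legal
(6,5): flips 2 -> legal
(6,6): no bracket -> illegal
B mobility = 9
-- W to move --
(0,2): no bracket -> illegal
(0,3): no bracket -> illegal
(0,4): no bracket -> illegal
(1,2): no bracket -> illegal
(1,4): flips 1 -> legal
(1,5): flips 1 -> legal
(2,2): no bracket -> illegal
(2,3): flips 1 -> legal
(2,6): flips 1 -> legal
(2,7): flips 1 -> legal
(3,7): flips 3 -> legal
(4,2): no bracket -> illegal
(4,7): flips 2 -> legal
(5,1): no bracket -> illegal
(5,2): no bracket -> illegal
(5,4): no bracket -> illegal
(5,7): flips 1 -> legal
(6,1): no bracket -> illegal
(6,3): flips 1 -> legal
(6,4): no bracket -> illegal
(6,5): no bracket -> illegal
(6,6): no bracket -> illegal
(6,7): flips 1 -> legal
(7,1): flips 2 -> legal
(7,2): no bracket -> illegal
(7,3): no bracket -> illegal
W mobility = 11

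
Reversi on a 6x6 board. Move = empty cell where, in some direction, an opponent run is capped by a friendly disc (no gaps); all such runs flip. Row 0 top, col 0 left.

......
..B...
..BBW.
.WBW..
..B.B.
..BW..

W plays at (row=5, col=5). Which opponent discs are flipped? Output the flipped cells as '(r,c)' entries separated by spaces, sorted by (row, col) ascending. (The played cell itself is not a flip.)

Answer: (4,4)

Derivation:
Dir NW: opp run (4,4) capped by W -> flip
Dir N: first cell '.' (not opp) -> no flip
Dir NE: edge -> no flip
Dir W: first cell '.' (not opp) -> no flip
Dir E: edge -> no flip
Dir SW: edge -> no flip
Dir S: edge -> no flip
Dir SE: edge -> no flip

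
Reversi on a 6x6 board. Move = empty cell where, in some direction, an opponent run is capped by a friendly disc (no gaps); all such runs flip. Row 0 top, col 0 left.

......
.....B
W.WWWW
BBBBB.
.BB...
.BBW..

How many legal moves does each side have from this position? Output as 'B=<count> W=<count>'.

-- B to move --
(1,0): flips 1 -> legal
(1,1): flips 1 -> legal
(1,2): flips 2 -> legal
(1,3): flips 2 -> legal
(1,4): flips 2 -> legal
(2,1): no bracket -> illegal
(3,5): flips 1 -> legal
(4,3): no bracket -> illegal
(4,4): no bracket -> illegal
(5,4): flips 1 -> legal
B mobility = 7
-- W to move --
(0,4): no bracket -> illegal
(0,5): flips 1 -> legal
(1,4): no bracket -> illegal
(2,1): no bracket -> illegal
(3,5): no bracket -> illegal
(4,0): flips 2 -> legal
(4,3): flips 2 -> legal
(4,4): flips 2 -> legal
(4,5): flips 1 -> legal
(5,0): flips 4 -> legal
W mobility = 6

Answer: B=7 W=6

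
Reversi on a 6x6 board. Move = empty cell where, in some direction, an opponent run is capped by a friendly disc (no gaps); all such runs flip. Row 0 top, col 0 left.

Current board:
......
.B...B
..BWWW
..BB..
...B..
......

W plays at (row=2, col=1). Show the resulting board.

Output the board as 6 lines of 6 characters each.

Place W at (2,1); scan 8 dirs for brackets.
Dir NW: first cell '.' (not opp) -> no flip
Dir N: opp run (1,1), next='.' -> no flip
Dir NE: first cell '.' (not opp) -> no flip
Dir W: first cell '.' (not opp) -> no flip
Dir E: opp run (2,2) capped by W -> flip
Dir SW: first cell '.' (not opp) -> no flip
Dir S: first cell '.' (not opp) -> no flip
Dir SE: opp run (3,2) (4,3), next='.' -> no flip
All flips: (2,2)

Answer: ......
.B...B
.WWWWW
..BB..
...B..
......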